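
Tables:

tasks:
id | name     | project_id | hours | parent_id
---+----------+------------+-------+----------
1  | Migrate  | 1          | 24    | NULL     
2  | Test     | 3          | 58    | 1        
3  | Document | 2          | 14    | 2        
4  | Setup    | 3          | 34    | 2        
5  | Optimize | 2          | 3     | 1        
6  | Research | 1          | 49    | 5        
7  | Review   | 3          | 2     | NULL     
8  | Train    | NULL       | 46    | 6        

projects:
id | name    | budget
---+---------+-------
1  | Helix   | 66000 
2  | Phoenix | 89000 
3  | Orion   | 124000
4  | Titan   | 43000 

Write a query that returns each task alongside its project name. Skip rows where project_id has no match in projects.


INNER JOIN keeps only tasks rows whose project_id matches an id in projects. Walk through each task:
  - task 1 (Migrate): project_id=1 -> matches Helix
  - task 2 (Test): project_id=3 -> matches Orion
  - task 3 (Document): project_id=2 -> matches Phoenix
  - task 4 (Setup): project_id=3 -> matches Orion
  - task 5 (Optimize): project_id=2 -> matches Phoenix
  - task 6 (Research): project_id=1 -> matches Helix
  - task 7 (Review): project_id=3 -> matches Orion
  - task 8 (Train): project_id=NULL, no match -> dropped
So 1 of 8 rows is dropped.

SQL:
SELECT a.name, b.name AS project
FROM tasks a
INNER JOIN projects b ON a.project_id = b.id

Result:
name     | project
---------+--------
Migrate  | Helix  
Test     | Orion  
Document | Phoenix
Setup    | Orion  
Optimize | Phoenix
Research | Helix  
Review   | Orion  


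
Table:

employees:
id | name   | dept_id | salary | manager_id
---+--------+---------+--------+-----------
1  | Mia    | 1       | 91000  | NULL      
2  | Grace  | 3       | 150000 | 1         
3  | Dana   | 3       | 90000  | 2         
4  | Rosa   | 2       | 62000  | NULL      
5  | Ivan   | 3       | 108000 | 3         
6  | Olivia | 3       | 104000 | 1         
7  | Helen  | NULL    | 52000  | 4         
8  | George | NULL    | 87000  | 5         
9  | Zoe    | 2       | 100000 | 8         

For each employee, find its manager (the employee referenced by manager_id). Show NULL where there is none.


This is a self-join: employees is joined to a second copy of itself, matching each row's manager_id to another row's id. Use LEFT JOIN so rows with manager_id=NULL are kept.
  - employee 1 (Mia): manager_id=NULL -> NULL
  - employee 2 (Grace): manager_id=1 -> Mia
  - employee 3 (Dana): manager_id=2 -> Grace
  - employee 4 (Rosa): manager_id=NULL -> NULL
  - employee 5 (Ivan): manager_id=3 -> Dana
  - employee 6 (Olivia): manager_id=1 -> Mia
  - employee 7 (Helen): manager_id=4 -> Rosa
  - employee 8 (George): manager_id=5 -> Ivan
  - employee 9 (Zoe): manager_id=8 -> George

SQL:
SELECT a.name AS item, b.name AS manager
FROM employees a
LEFT JOIN employees b ON a.manager_id = b.id

Result:
item   | manager
-------+--------
Mia    | NULL   
Grace  | Mia    
Dana   | Grace  
Rosa   | NULL   
Ivan   | Dana   
Olivia | Mia    
Helen  | Rosa   
George | Ivan   
Zoe    | George 


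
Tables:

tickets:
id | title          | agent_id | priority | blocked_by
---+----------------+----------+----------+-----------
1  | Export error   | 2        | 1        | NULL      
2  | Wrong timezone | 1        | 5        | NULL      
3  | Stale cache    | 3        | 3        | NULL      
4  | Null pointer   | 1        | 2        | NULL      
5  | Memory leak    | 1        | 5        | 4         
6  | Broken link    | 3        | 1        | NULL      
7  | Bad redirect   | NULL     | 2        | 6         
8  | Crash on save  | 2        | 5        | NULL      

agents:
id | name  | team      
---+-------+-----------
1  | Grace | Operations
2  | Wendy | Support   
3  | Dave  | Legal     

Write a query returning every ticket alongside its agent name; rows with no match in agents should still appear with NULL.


LEFT JOIN keeps every row from tickets (the left table); where agent_id has no match in agents, the agent columns become NULL. Walk through each ticket:
  - ticket 1 (Export error): agent_id=2 -> matches Wendy
  - ticket 2 (Wrong timezone): agent_id=1 -> matches Grace
  - ticket 3 (Stale cache): agent_id=3 -> matches Dave
  - ticket 4 (Null pointer): agent_id=1 -> matches Grace
  - ticket 5 (Memory leak): agent_id=1 -> matches Grace
  - ticket 6 (Broken link): agent_id=3 -> matches Dave
  - ticket 7 (Bad redirect): agent_id=NULL, no match -> kept with NULL
  - ticket 8 (Crash on save): agent_id=2 -> matches Wendy
All 8 rows appear; 1 has NULL agent.

SQL:
SELECT a.title, b.name AS agent
FROM tickets a
LEFT JOIN agents b ON a.agent_id = b.id

Result:
title          | agent
---------------+------
Export error   | Wendy
Wrong timezone | Grace
Stale cache    | Dave 
Null pointer   | Grace
Memory leak    | Grace
Broken link    | Dave 
Bad redirect   | NULL 
Crash on save  | Wendy


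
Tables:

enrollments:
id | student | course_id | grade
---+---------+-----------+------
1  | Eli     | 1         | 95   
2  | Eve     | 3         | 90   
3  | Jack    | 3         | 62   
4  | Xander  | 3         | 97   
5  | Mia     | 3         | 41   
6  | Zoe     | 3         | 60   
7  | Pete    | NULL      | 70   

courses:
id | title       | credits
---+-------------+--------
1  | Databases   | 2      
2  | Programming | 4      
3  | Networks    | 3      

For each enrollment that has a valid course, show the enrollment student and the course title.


INNER JOIN keeps only enrollments rows whose course_id matches an id in courses. Walk through each enrollment:
  - enrollment 1 (Eli): course_id=1 -> matches Databases
  - enrollment 2 (Eve): course_id=3 -> matches Networks
  - enrollment 3 (Jack): course_id=3 -> matches Networks
  - enrollment 4 (Xander): course_id=3 -> matches Networks
  - enrollment 5 (Mia): course_id=3 -> matches Networks
  - enrollment 6 (Zoe): course_id=3 -> matches Networks
  - enrollment 7 (Pete): course_id=NULL, no match -> dropped
So 1 of 7 rows is dropped.

SQL:
SELECT a.student, b.title AS course
FROM enrollments a
INNER JOIN courses b ON a.course_id = b.id

Result:
student | course   
--------+----------
Eli     | Databases
Eve     | Networks 
Jack    | Networks 
Xander  | Networks 
Mia     | Networks 
Zoe     | Networks 


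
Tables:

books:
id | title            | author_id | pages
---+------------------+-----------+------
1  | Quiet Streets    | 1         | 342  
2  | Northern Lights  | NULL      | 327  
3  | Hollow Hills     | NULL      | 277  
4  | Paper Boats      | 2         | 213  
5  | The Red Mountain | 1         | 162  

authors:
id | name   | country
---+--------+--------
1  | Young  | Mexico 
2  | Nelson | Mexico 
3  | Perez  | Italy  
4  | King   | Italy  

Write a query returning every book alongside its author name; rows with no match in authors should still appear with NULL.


LEFT JOIN keeps every row from books (the left table); where author_id has no match in authors, the author columns become NULL. Walk through each book:
  - book 1 (Quiet Streets): author_id=1 -> matches Young
  - book 2 (Northern Lights): author_id=NULL, no match -> kept with NULL
  - book 3 (Hollow Hills): author_id=NULL, no match -> kept with NULL
  - book 4 (Paper Boats): author_id=2 -> matches Nelson
  - book 5 (The Red Mountain): author_id=1 -> matches Young
All 5 rows appear; 2 have NULL author.

SQL:
SELECT a.title, b.name AS author
FROM books a
LEFT JOIN authors b ON a.author_id = b.id

Result:
title            | author
-----------------+-------
Quiet Streets    | Young 
Northern Lights  | NULL  
Hollow Hills     | NULL  
Paper Boats      | Nelson
The Red Mountain | Young 


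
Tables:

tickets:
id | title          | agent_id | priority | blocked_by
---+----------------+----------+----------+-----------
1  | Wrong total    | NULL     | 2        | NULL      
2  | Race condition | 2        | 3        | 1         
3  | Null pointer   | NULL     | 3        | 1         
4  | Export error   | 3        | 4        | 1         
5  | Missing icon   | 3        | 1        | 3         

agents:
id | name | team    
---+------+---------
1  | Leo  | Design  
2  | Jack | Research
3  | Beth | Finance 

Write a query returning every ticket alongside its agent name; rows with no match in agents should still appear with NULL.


LEFT JOIN keeps every row from tickets (the left table); where agent_id has no match in agents, the agent columns become NULL. Walk through each ticket:
  - ticket 1 (Wrong total): agent_id=NULL, no match -> kept with NULL
  - ticket 2 (Race condition): agent_id=2 -> matches Jack
  - ticket 3 (Null pointer): agent_id=NULL, no match -> kept with NULL
  - ticket 4 (Export error): agent_id=3 -> matches Beth
  - ticket 5 (Missing icon): agent_id=3 -> matches Beth
All 5 rows appear; 2 have NULL agent.

SQL:
SELECT a.title, b.name AS agent
FROM tickets a
LEFT JOIN agents b ON a.agent_id = b.id

Result:
title          | agent
---------------+------
Wrong total    | NULL 
Race condition | Jack 
Null pointer   | NULL 
Export error   | Beth 
Missing icon   | Beth 


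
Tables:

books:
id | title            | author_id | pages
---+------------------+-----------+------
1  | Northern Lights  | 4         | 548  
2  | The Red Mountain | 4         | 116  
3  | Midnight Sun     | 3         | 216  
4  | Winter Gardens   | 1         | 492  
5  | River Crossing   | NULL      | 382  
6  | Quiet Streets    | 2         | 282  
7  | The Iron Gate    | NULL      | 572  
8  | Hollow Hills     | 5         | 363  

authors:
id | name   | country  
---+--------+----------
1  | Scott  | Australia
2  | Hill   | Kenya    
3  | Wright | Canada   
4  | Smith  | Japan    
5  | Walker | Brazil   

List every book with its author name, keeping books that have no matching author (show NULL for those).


LEFT JOIN keeps every row from books (the left table); where author_id has no match in authors, the author columns become NULL. Walk through each book:
  - book 1 (Northern Lights): author_id=4 -> matches Smith
  - book 2 (The Red Mountain): author_id=4 -> matches Smith
  - book 3 (Midnight Sun): author_id=3 -> matches Wright
  - book 4 (Winter Gardens): author_id=1 -> matches Scott
  - book 5 (River Crossing): author_id=NULL, no match -> kept with NULL
  - book 6 (Quiet Streets): author_id=2 -> matches Hill
  - book 7 (The Iron Gate): author_id=NULL, no match -> kept with NULL
  - book 8 (Hollow Hills): author_id=5 -> matches Walker
All 8 rows appear; 2 have NULL author.

SQL:
SELECT a.title, b.name AS author
FROM books a
LEFT JOIN authors b ON a.author_id = b.id

Result:
title            | author
-----------------+-------
Northern Lights  | Smith 
The Red Mountain | Smith 
Midnight Sun     | Wright
Winter Gardens   | Scott 
River Crossing   | NULL  
Quiet Streets    | Hill  
The Iron Gate    | NULL  
Hollow Hills     | Walker


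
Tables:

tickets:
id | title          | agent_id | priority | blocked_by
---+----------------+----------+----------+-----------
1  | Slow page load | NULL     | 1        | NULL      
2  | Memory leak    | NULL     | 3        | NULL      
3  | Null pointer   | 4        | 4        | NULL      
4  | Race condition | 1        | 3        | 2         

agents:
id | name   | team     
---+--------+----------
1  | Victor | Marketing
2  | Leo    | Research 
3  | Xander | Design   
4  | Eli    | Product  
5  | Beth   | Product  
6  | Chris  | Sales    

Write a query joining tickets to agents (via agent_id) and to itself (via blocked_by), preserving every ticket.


Two LEFT JOINs from the same base table tickets: one to agents via agent_id, one to tickets itself via blocked_by. Both are LEFT so every ticket is preserved.
Match against agents:
  - ticket 1 (Slow page load): agent_id=NULL, no match -> kept with NULL
  - ticket 2 (Memory leak): agent_id=NULL, no match -> kept with NULL
  - ticket 3 (Null pointer): agent_id=4 -> matches Eli
  - ticket 4 (Race condition): agent_id=1 -> matches Victor
Match against tickets (self):
  - ticket 1 (Slow page load): blocked_by=NULL -> NULL
  - ticket 2 (Memory leak): blocked_by=NULL -> NULL
  - ticket 3 (Null pointer): blocked_by=NULL -> NULL
  - ticket 4 (Race condition): blocked_by=2 -> Memory leak

SQL:
SELECT a.title, b.name AS agent, c.title AS blocked_by
FROM tickets a
LEFT JOIN agents b ON a.agent_id = b.id
LEFT JOIN tickets c ON a.blocked_by = c.id

Result:
title          | agent  | blocked_by 
---------------+--------+------------
Slow page load | NULL   | NULL       
Memory leak    | NULL   | NULL       
Null pointer   | Eli    | NULL       
Race condition | Victor | Memory leak


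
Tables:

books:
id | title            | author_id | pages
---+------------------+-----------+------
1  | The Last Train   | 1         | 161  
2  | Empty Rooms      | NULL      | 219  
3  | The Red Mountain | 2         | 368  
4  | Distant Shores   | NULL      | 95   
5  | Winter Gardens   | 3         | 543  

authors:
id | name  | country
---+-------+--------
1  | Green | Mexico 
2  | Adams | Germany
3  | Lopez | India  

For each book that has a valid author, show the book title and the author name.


INNER JOIN keeps only books rows whose author_id matches an id in authors. Walk through each book:
  - book 1 (The Last Train): author_id=1 -> matches Green
  - book 2 (Empty Rooms): author_id=NULL, no match -> dropped
  - book 3 (The Red Mountain): author_id=2 -> matches Adams
  - book 4 (Distant Shores): author_id=NULL, no match -> dropped
  - book 5 (Winter Gardens): author_id=3 -> matches Lopez
So 2 of 5 rows are dropped.

SQL:
SELECT a.title, b.name AS author
FROM books a
INNER JOIN authors b ON a.author_id = b.id

Result:
title            | author
-----------------+-------
The Last Train   | Green 
The Red Mountain | Adams 
Winter Gardens   | Lopez 


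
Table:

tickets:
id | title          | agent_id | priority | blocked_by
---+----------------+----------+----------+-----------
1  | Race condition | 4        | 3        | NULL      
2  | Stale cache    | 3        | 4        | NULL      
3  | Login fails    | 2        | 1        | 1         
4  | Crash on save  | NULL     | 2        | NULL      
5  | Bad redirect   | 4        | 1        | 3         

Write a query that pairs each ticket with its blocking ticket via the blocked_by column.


This is a self-join: tickets is joined to a second copy of itself, matching each row's blocked_by to another row's id. Use LEFT JOIN so rows with blocked_by=NULL are kept.
  - ticket 1 (Race condition): blocked_by=NULL -> NULL
  - ticket 2 (Stale cache): blocked_by=NULL -> NULL
  - ticket 3 (Login fails): blocked_by=1 -> Race condition
  - ticket 4 (Crash on save): blocked_by=NULL -> NULL
  - ticket 5 (Bad redirect): blocked_by=3 -> Login fails

SQL:
SELECT a.title AS item, b.title AS blocked_by
FROM tickets a
LEFT JOIN tickets b ON a.blocked_by = b.id

Result:
item           | blocked_by    
---------------+---------------
Race condition | NULL          
Stale cache    | NULL          
Login fails    | Race condition
Crash on save  | NULL          
Bad redirect   | Login fails   


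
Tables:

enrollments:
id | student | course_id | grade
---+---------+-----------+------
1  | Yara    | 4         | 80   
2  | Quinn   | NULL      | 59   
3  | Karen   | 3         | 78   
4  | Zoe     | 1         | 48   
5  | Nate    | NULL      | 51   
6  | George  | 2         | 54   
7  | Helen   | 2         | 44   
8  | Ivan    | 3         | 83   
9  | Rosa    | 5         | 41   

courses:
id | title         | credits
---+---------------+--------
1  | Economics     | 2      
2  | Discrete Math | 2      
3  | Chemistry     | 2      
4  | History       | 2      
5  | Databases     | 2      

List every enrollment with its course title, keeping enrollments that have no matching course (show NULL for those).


LEFT JOIN keeps every row from enrollments (the left table); where course_id has no match in courses, the course columns become NULL. Walk through each enrollment:
  - enrollment 1 (Yara): course_id=4 -> matches History
  - enrollment 2 (Quinn): course_id=NULL, no match -> kept with NULL
  - enrollment 3 (Karen): course_id=3 -> matches Chemistry
  - enrollment 4 (Zoe): course_id=1 -> matches Economics
  - enrollment 5 (Nate): course_id=NULL, no match -> kept with NULL
  - enrollment 6 (George): course_id=2 -> matches Discrete Math
  - enrollment 7 (Helen): course_id=2 -> matches Discrete Math
  - enrollment 8 (Ivan): course_id=3 -> matches Chemistry
  - enrollment 9 (Rosa): course_id=5 -> matches Databases
All 9 rows appear; 2 have NULL course.

SQL:
SELECT a.student, b.title AS course
FROM enrollments a
LEFT JOIN courses b ON a.course_id = b.id

Result:
student | course       
--------+--------------
Yara    | History      
Quinn   | NULL         
Karen   | Chemistry    
Zoe     | Economics    
Nate    | NULL         
George  | Discrete Math
Helen   | Discrete Math
Ivan    | Chemistry    
Rosa    | Databases    


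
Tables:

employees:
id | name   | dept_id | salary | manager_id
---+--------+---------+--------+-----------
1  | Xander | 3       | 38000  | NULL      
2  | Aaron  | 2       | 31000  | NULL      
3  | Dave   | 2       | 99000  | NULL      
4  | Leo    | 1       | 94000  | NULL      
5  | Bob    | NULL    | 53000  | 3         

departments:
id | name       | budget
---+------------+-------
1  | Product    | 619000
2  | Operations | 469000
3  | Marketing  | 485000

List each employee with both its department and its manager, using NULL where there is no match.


Two LEFT JOINs from the same base table employees: one to departments via dept_id, one to employees itself via manager_id. Both are LEFT so every employee is preserved.
Match against departments:
  - employee 1 (Xander): dept_id=3 -> matches Marketing
  - employee 2 (Aaron): dept_id=2 -> matches Operations
  - employee 3 (Dave): dept_id=2 -> matches Operations
  - employee 4 (Leo): dept_id=1 -> matches Product
  - employee 5 (Bob): dept_id=NULL, no match -> kept with NULL
Match against employees (self):
  - employee 1 (Xander): manager_id=NULL -> NULL
  - employee 2 (Aaron): manager_id=NULL -> NULL
  - employee 3 (Dave): manager_id=NULL -> NULL
  - employee 4 (Leo): manager_id=NULL -> NULL
  - employee 5 (Bob): manager_id=3 -> Dave

SQL:
SELECT a.name, b.name AS department, c.name AS manager
FROM employees a
LEFT JOIN departments b ON a.dept_id = b.id
LEFT JOIN employees c ON a.manager_id = c.id

Result:
name   | department | manager
-------+------------+--------
Xander | Marketing  | NULL   
Aaron  | Operations | NULL   
Dave   | Operations | NULL   
Leo    | Product    | NULL   
Bob    | NULL       | Dave   


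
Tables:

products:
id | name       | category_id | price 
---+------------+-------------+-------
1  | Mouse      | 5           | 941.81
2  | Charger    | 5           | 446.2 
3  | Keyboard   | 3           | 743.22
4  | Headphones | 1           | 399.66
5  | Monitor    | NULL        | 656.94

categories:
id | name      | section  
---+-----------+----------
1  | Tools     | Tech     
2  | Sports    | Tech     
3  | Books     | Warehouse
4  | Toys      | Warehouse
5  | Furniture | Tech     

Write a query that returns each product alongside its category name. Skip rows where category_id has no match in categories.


INNER JOIN keeps only products rows whose category_id matches an id in categories. Walk through each product:
  - product 1 (Mouse): category_id=5 -> matches Furniture
  - product 2 (Charger): category_id=5 -> matches Furniture
  - product 3 (Keyboard): category_id=3 -> matches Books
  - product 4 (Headphones): category_id=1 -> matches Tools
  - product 5 (Monitor): category_id=NULL, no match -> dropped
So 1 of 5 rows is dropped.

SQL:
SELECT a.name, b.name AS category
FROM products a
INNER JOIN categories b ON a.category_id = b.id

Result:
name       | category 
-----------+----------
Mouse      | Furniture
Charger    | Furniture
Keyboard   | Books    
Headphones | Tools    


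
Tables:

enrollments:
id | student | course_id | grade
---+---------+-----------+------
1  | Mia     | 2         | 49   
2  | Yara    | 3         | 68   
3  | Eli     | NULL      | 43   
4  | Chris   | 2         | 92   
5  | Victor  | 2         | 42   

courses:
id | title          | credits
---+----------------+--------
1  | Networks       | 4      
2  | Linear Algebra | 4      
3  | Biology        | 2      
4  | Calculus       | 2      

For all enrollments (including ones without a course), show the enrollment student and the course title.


LEFT JOIN keeps every row from enrollments (the left table); where course_id has no match in courses, the course columns become NULL. Walk through each enrollment:
  - enrollment 1 (Mia): course_id=2 -> matches Linear Algebra
  - enrollment 2 (Yara): course_id=3 -> matches Biology
  - enrollment 3 (Eli): course_id=NULL, no match -> kept with NULL
  - enrollment 4 (Chris): course_id=2 -> matches Linear Algebra
  - enrollment 5 (Victor): course_id=2 -> matches Linear Algebra
All 5 rows appear; 1 has NULL course.

SQL:
SELECT a.student, b.title AS course
FROM enrollments a
LEFT JOIN courses b ON a.course_id = b.id

Result:
student | course        
--------+---------------
Mia     | Linear Algebra
Yara    | Biology       
Eli     | NULL          
Chris   | Linear Algebra
Victor  | Linear Algebra


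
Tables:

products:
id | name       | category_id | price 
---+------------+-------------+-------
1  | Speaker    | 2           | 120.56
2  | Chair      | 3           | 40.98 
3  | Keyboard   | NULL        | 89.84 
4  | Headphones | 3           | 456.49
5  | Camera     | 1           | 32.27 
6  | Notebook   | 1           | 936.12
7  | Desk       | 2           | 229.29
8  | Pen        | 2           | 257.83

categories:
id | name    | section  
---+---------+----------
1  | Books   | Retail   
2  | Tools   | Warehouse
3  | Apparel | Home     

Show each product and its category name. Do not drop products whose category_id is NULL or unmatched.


LEFT JOIN keeps every row from products (the left table); where category_id has no match in categories, the category columns become NULL. Walk through each product:
  - product 1 (Speaker): category_id=2 -> matches Tools
  - product 2 (Chair): category_id=3 -> matches Apparel
  - product 3 (Keyboard): category_id=NULL, no match -> kept with NULL
  - product 4 (Headphones): category_id=3 -> matches Apparel
  - product 5 (Camera): category_id=1 -> matches Books
  - product 6 (Notebook): category_id=1 -> matches Books
  - product 7 (Desk): category_id=2 -> matches Tools
  - product 8 (Pen): category_id=2 -> matches Tools
All 8 rows appear; 1 has NULL category.

SQL:
SELECT a.name, b.name AS category
FROM products a
LEFT JOIN categories b ON a.category_id = b.id

Result:
name       | category
-----------+---------
Speaker    | Tools   
Chair      | Apparel 
Keyboard   | NULL    
Headphones | Apparel 
Camera     | Books   
Notebook   | Books   
Desk       | Tools   
Pen        | Tools   


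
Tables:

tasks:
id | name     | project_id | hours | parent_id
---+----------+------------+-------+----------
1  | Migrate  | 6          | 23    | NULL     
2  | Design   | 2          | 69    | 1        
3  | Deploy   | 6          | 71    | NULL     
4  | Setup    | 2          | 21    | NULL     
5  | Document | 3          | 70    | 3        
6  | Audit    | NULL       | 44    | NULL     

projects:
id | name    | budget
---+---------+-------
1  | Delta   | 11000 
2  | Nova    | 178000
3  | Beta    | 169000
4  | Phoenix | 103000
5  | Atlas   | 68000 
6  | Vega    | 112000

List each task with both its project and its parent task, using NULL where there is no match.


Two LEFT JOINs from the same base table tasks: one to projects via project_id, one to tasks itself via parent_id. Both are LEFT so every task is preserved.
Match against projects:
  - task 1 (Migrate): project_id=6 -> matches Vega
  - task 2 (Design): project_id=2 -> matches Nova
  - task 3 (Deploy): project_id=6 -> matches Vega
  - task 4 (Setup): project_id=2 -> matches Nova
  - task 5 (Document): project_id=3 -> matches Beta
  - task 6 (Audit): project_id=NULL, no match -> kept with NULL
Match against tasks (self):
  - task 1 (Migrate): parent_id=NULL -> NULL
  - task 2 (Design): parent_id=1 -> Migrate
  - task 3 (Deploy): parent_id=NULL -> NULL
  - task 4 (Setup): parent_id=NULL -> NULL
  - task 5 (Document): parent_id=3 -> Deploy
  - task 6 (Audit): parent_id=NULL -> NULL

SQL:
SELECT a.name, b.name AS project, c.name AS parent
FROM tasks a
LEFT JOIN projects b ON a.project_id = b.id
LEFT JOIN tasks c ON a.parent_id = c.id

Result:
name     | project | parent 
---------+---------+--------
Migrate  | Vega    | NULL   
Design   | Nova    | Migrate
Deploy   | Vega    | NULL   
Setup    | Nova    | NULL   
Document | Beta    | Deploy 
Audit    | NULL    | NULL   


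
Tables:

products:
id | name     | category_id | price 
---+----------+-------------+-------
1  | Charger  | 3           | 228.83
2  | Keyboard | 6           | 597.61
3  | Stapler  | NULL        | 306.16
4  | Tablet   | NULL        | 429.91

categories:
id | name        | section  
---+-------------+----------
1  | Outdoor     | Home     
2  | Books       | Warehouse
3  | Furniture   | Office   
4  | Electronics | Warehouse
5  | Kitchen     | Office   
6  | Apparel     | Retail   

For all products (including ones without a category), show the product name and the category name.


LEFT JOIN keeps every row from products (the left table); where category_id has no match in categories, the category columns become NULL. Walk through each product:
  - product 1 (Charger): category_id=3 -> matches Furniture
  - product 2 (Keyboard): category_id=6 -> matches Apparel
  - product 3 (Stapler): category_id=NULL, no match -> kept with NULL
  - product 4 (Tablet): category_id=NULL, no match -> kept with NULL
All 4 rows appear; 2 have NULL category.

SQL:
SELECT a.name, b.name AS category
FROM products a
LEFT JOIN categories b ON a.category_id = b.id

Result:
name     | category 
---------+----------
Charger  | Furniture
Keyboard | Apparel  
Stapler  | NULL     
Tablet   | NULL     


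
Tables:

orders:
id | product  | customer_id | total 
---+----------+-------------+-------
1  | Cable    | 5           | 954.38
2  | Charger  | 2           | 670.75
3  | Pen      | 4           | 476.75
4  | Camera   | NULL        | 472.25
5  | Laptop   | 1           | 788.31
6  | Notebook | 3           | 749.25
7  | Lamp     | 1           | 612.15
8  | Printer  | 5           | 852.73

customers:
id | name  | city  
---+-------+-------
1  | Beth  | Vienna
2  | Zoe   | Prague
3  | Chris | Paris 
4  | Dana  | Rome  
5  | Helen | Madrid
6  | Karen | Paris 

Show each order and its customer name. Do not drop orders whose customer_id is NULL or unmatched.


LEFT JOIN keeps every row from orders (the left table); where customer_id has no match in customers, the customer columns become NULL. Walk through each order:
  - order 1 (Cable): customer_id=5 -> matches Helen
  - order 2 (Charger): customer_id=2 -> matches Zoe
  - order 3 (Pen): customer_id=4 -> matches Dana
  - order 4 (Camera): customer_id=NULL, no match -> kept with NULL
  - order 5 (Laptop): customer_id=1 -> matches Beth
  - order 6 (Notebook): customer_id=3 -> matches Chris
  - order 7 (Lamp): customer_id=1 -> matches Beth
  - order 8 (Printer): customer_id=5 -> matches Helen
All 8 rows appear; 1 has NULL customer.

SQL:
SELECT a.product, b.name AS customer
FROM orders a
LEFT JOIN customers b ON a.customer_id = b.id

Result:
product  | customer
---------+---------
Cable    | Helen   
Charger  | Zoe     
Pen      | Dana    
Camera   | NULL    
Laptop   | Beth    
Notebook | Chris   
Lamp     | Beth    
Printer  | Helen   


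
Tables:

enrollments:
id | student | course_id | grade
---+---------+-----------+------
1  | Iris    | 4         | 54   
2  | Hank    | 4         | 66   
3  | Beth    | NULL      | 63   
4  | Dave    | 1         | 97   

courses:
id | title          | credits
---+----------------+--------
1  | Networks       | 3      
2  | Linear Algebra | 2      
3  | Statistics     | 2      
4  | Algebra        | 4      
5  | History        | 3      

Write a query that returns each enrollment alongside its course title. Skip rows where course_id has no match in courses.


INNER JOIN keeps only enrollments rows whose course_id matches an id in courses. Walk through each enrollment:
  - enrollment 1 (Iris): course_id=4 -> matches Algebra
  - enrollment 2 (Hank): course_id=4 -> matches Algebra
  - enrollment 3 (Beth): course_id=NULL, no match -> dropped
  - enrollment 4 (Dave): course_id=1 -> matches Networks
So 1 of 4 rows is dropped.

SQL:
SELECT a.student, b.title AS course
FROM enrollments a
INNER JOIN courses b ON a.course_id = b.id

Result:
student | course  
--------+---------
Iris    | Algebra 
Hank    | Algebra 
Dave    | Networks


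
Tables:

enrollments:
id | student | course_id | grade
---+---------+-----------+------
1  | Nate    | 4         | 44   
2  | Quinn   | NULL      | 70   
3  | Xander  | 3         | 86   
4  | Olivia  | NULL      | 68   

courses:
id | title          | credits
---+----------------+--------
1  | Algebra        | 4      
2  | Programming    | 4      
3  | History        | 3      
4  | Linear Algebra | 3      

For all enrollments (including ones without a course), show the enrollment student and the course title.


LEFT JOIN keeps every row from enrollments (the left table); where course_id has no match in courses, the course columns become NULL. Walk through each enrollment:
  - enrollment 1 (Nate): course_id=4 -> matches Linear Algebra
  - enrollment 2 (Quinn): course_id=NULL, no match -> kept with NULL
  - enrollment 3 (Xander): course_id=3 -> matches History
  - enrollment 4 (Olivia): course_id=NULL, no match -> kept with NULL
All 4 rows appear; 2 have NULL course.

SQL:
SELECT a.student, b.title AS course
FROM enrollments a
LEFT JOIN courses b ON a.course_id = b.id

Result:
student | course        
--------+---------------
Nate    | Linear Algebra
Quinn   | NULL          
Xander  | History       
Olivia  | NULL          


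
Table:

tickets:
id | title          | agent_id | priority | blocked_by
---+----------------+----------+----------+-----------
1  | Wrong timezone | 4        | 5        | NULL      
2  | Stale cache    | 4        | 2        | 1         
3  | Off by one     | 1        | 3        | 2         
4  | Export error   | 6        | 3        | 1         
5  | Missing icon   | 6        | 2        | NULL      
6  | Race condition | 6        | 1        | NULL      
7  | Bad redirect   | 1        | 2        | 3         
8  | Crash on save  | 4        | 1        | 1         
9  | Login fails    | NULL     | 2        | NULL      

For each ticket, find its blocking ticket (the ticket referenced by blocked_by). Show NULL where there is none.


This is a self-join: tickets is joined to a second copy of itself, matching each row's blocked_by to another row's id. Use LEFT JOIN so rows with blocked_by=NULL are kept.
  - ticket 1 (Wrong timezone): blocked_by=NULL -> NULL
  - ticket 2 (Stale cache): blocked_by=1 -> Wrong timezone
  - ticket 3 (Off by one): blocked_by=2 -> Stale cache
  - ticket 4 (Export error): blocked_by=1 -> Wrong timezone
  - ticket 5 (Missing icon): blocked_by=NULL -> NULL
  - ticket 6 (Race condition): blocked_by=NULL -> NULL
  - ticket 7 (Bad redirect): blocked_by=3 -> Off by one
  - ticket 8 (Crash on save): blocked_by=1 -> Wrong timezone
  - ticket 9 (Login fails): blocked_by=NULL -> NULL

SQL:
SELECT a.title AS item, b.title AS blocked_by
FROM tickets a
LEFT JOIN tickets b ON a.blocked_by = b.id

Result:
item           | blocked_by    
---------------+---------------
Wrong timezone | NULL          
Stale cache    | Wrong timezone
Off by one     | Stale cache   
Export error   | Wrong timezone
Missing icon   | NULL          
Race condition | NULL          
Bad redirect   | Off by one    
Crash on save  | Wrong timezone
Login fails    | NULL          


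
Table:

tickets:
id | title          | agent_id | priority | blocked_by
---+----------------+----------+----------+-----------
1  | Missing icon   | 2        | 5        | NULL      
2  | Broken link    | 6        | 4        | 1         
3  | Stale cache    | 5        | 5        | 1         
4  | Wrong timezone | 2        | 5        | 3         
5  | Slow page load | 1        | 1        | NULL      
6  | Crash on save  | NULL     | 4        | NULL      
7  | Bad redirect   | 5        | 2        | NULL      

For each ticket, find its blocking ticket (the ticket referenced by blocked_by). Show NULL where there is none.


This is a self-join: tickets is joined to a second copy of itself, matching each row's blocked_by to another row's id. Use LEFT JOIN so rows with blocked_by=NULL are kept.
  - ticket 1 (Missing icon): blocked_by=NULL -> NULL
  - ticket 2 (Broken link): blocked_by=1 -> Missing icon
  - ticket 3 (Stale cache): blocked_by=1 -> Missing icon
  - ticket 4 (Wrong timezone): blocked_by=3 -> Stale cache
  - ticket 5 (Slow page load): blocked_by=NULL -> NULL
  - ticket 6 (Crash on save): blocked_by=NULL -> NULL
  - ticket 7 (Bad redirect): blocked_by=NULL -> NULL

SQL:
SELECT a.title AS item, b.title AS blocked_by
FROM tickets a
LEFT JOIN tickets b ON a.blocked_by = b.id

Result:
item           | blocked_by  
---------------+-------------
Missing icon   | NULL        
Broken link    | Missing icon
Stale cache    | Missing icon
Wrong timezone | Stale cache 
Slow page load | NULL        
Crash on save  | NULL        
Bad redirect   | NULL        


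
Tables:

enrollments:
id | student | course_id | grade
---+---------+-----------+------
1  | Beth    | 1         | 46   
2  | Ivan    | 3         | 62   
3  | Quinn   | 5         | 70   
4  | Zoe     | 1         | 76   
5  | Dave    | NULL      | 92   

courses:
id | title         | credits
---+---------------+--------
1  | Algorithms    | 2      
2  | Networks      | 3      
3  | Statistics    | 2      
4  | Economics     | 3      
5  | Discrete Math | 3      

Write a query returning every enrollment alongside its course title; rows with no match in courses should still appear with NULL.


LEFT JOIN keeps every row from enrollments (the left table); where course_id has no match in courses, the course columns become NULL. Walk through each enrollment:
  - enrollment 1 (Beth): course_id=1 -> matches Algorithms
  - enrollment 2 (Ivan): course_id=3 -> matches Statistics
  - enrollment 3 (Quinn): course_id=5 -> matches Discrete Math
  - enrollment 4 (Zoe): course_id=1 -> matches Algorithms
  - enrollment 5 (Dave): course_id=NULL, no match -> kept with NULL
All 5 rows appear; 1 has NULL course.

SQL:
SELECT a.student, b.title AS course
FROM enrollments a
LEFT JOIN courses b ON a.course_id = b.id

Result:
student | course       
--------+--------------
Beth    | Algorithms   
Ivan    | Statistics   
Quinn   | Discrete Math
Zoe     | Algorithms   
Dave    | NULL         


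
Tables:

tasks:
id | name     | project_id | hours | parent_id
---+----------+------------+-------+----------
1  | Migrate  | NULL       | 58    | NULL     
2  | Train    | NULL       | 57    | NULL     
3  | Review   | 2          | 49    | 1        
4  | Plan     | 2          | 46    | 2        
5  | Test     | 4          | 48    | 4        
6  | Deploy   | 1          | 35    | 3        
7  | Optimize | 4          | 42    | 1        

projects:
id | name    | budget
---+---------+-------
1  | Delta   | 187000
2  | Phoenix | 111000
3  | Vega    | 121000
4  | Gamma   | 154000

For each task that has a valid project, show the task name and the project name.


INNER JOIN keeps only tasks rows whose project_id matches an id in projects. Walk through each task:
  - task 1 (Migrate): project_id=NULL, no match -> dropped
  - task 2 (Train): project_id=NULL, no match -> dropped
  - task 3 (Review): project_id=2 -> matches Phoenix
  - task 4 (Plan): project_id=2 -> matches Phoenix
  - task 5 (Test): project_id=4 -> matches Gamma
  - task 6 (Deploy): project_id=1 -> matches Delta
  - task 7 (Optimize): project_id=4 -> matches Gamma
So 2 of 7 rows are dropped.

SQL:
SELECT a.name, b.name AS project
FROM tasks a
INNER JOIN projects b ON a.project_id = b.id

Result:
name     | project
---------+--------
Review   | Phoenix
Plan     | Phoenix
Test     | Gamma  
Deploy   | Delta  
Optimize | Gamma  


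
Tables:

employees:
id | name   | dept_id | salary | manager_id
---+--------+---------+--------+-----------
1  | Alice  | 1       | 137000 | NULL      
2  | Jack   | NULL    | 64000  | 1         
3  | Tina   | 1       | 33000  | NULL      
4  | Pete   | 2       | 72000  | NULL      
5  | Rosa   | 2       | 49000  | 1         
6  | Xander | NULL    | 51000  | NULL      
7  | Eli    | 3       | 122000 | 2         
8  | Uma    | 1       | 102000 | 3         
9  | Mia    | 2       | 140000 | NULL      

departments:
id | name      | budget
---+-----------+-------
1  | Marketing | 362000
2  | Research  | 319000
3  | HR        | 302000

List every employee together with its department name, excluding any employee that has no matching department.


INNER JOIN keeps only employees rows whose dept_id matches an id in departments. Walk through each employee:
  - employee 1 (Alice): dept_id=1 -> matches Marketing
  - employee 2 (Jack): dept_id=NULL, no match -> dropped
  - employee 3 (Tina): dept_id=1 -> matches Marketing
  - employee 4 (Pete): dept_id=2 -> matches Research
  - employee 5 (Rosa): dept_id=2 -> matches Research
  - employee 6 (Xander): dept_id=NULL, no match -> dropped
  - employee 7 (Eli): dept_id=3 -> matches HR
  - employee 8 (Uma): dept_id=1 -> matches Marketing
  - employee 9 (Mia): dept_id=2 -> matches Research
So 2 of 9 rows are dropped.

SQL:
SELECT a.name, b.name AS department
FROM employees a
INNER JOIN departments b ON a.dept_id = b.id

Result:
name  | department
------+-----------
Alice | Marketing 
Tina  | Marketing 
Pete  | Research  
Rosa  | Research  
Eli   | HR        
Uma   | Marketing 
Mia   | Research  


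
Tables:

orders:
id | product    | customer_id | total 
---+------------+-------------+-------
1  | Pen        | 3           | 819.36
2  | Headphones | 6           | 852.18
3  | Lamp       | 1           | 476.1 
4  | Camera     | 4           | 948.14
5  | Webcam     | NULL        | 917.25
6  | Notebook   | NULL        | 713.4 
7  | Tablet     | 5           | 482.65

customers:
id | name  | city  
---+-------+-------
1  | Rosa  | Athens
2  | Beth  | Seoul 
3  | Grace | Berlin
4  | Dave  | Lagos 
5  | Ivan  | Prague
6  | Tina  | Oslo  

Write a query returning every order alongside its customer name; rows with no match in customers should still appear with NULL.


LEFT JOIN keeps every row from orders (the left table); where customer_id has no match in customers, the customer columns become NULL. Walk through each order:
  - order 1 (Pen): customer_id=3 -> matches Grace
  - order 2 (Headphones): customer_id=6 -> matches Tina
  - order 3 (Lamp): customer_id=1 -> matches Rosa
  - order 4 (Camera): customer_id=4 -> matches Dave
  - order 5 (Webcam): customer_id=NULL, no match -> kept with NULL
  - order 6 (Notebook): customer_id=NULL, no match -> kept with NULL
  - order 7 (Tablet): customer_id=5 -> matches Ivan
All 7 rows appear; 2 have NULL customer.

SQL:
SELECT a.product, b.name AS customer
FROM orders a
LEFT JOIN customers b ON a.customer_id = b.id

Result:
product    | customer
-----------+---------
Pen        | Grace   
Headphones | Tina    
Lamp       | Rosa    
Camera     | Dave    
Webcam     | NULL    
Notebook   | NULL    
Tablet     | Ivan    


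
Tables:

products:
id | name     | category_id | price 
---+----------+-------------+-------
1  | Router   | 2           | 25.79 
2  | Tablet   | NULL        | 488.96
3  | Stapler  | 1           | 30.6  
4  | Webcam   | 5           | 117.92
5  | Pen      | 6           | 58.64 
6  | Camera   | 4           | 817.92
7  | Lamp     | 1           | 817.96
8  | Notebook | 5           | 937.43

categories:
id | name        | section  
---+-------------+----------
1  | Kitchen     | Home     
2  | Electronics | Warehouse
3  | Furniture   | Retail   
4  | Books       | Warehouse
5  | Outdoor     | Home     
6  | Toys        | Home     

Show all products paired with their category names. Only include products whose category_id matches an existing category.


INNER JOIN keeps only products rows whose category_id matches an id in categories. Walk through each product:
  - product 1 (Router): category_id=2 -> matches Electronics
  - product 2 (Tablet): category_id=NULL, no match -> dropped
  - product 3 (Stapler): category_id=1 -> matches Kitchen
  - product 4 (Webcam): category_id=5 -> matches Outdoor
  - product 5 (Pen): category_id=6 -> matches Toys
  - product 6 (Camera): category_id=4 -> matches Books
  - product 7 (Lamp): category_id=1 -> matches Kitchen
  - product 8 (Notebook): category_id=5 -> matches Outdoor
So 1 of 8 rows is dropped.

SQL:
SELECT a.name, b.name AS category
FROM products a
INNER JOIN categories b ON a.category_id = b.id

Result:
name     | category   
---------+------------
Router   | Electronics
Stapler  | Kitchen    
Webcam   | Outdoor    
Pen      | Toys       
Camera   | Books      
Lamp     | Kitchen    
Notebook | Outdoor    
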